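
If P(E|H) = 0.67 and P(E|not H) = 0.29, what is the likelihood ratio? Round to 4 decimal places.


Likelihood ratio = P(E|H) / P(E|not H)
= 0.67 / 0.29
= 2.3103

2.3103


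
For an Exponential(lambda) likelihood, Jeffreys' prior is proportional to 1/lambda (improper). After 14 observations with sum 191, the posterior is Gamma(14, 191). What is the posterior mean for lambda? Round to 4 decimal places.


Posterior = Gamma(n, sum_x) = Gamma(14, 191)
Posterior mean = shape/rate = 14/191
= 0.0733

0.0733


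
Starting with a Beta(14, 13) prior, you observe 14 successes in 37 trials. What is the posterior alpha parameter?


For a Beta-Binomial conjugate model:
Posterior alpha = prior alpha + number of successes
= 14 + 14 = 28

28


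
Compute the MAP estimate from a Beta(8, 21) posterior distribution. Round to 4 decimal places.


MAP = mode of Beta distribution
= (alpha - 1)/(alpha + beta - 2)
= (8-1)/(8+21-2)
= 7/27 = 0.2593

0.2593


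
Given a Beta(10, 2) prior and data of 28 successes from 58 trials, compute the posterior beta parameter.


Number of failures = 58 - 28 = 30
Posterior beta = 2 + 30 = 32

32


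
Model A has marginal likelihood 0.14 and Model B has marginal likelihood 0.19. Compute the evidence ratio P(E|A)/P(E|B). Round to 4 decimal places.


Evidence ratio = P(E|A) / P(E|B)
= 0.14 / 0.19
= 0.7368

0.7368


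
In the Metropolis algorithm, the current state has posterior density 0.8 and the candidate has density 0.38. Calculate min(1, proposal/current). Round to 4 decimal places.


Ratio = 0.38/0.8 = 0.475
Acceptance probability = min(1, 0.475)
= 0.475

0.475


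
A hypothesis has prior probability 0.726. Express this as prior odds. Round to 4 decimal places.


Odds = P(H) / P(not H) = 0.726 / 0.274
= 2.6496

2.6496


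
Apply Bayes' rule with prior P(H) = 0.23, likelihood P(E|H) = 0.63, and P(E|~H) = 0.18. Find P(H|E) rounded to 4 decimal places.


Step 1: Compute marginal P(E) = P(E|H)P(H) + P(E|~H)P(~H)
= 0.63*0.23 + 0.18*0.77 = 0.2835
Step 2: P(H|E) = P(E|H)P(H)/P(E) = 0.1449/0.2835
= 0.5111

0.5111


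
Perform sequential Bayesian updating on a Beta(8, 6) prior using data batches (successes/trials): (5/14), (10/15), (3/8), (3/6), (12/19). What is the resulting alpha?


Accumulate successes: 33
Posterior alpha = prior alpha + sum of successes
= 8 + 33 = 41

41


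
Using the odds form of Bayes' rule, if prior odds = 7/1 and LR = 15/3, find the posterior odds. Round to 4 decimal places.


Bayes' rule in odds form: posterior odds = prior odds * LR
= (7 * 15) / (1 * 3)
= 105/3 = 35.0

35.0


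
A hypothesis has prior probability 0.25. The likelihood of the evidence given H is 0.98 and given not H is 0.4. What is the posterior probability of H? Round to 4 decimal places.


Using Bayes' theorem:
P(E) = 0.25 * 0.98 + 0.75 * 0.4
P(E) = 0.545
P(H|E) = (0.25 * 0.98) / 0.545 = 0.4495

0.4495


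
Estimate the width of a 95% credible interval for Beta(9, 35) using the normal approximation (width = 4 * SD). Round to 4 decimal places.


For Beta(a,b): Var = ab/((a+b)^2(a+b+1))
Var = 0.0036, SD = 0.0601
Approximate 95% CI width = 4 * 0.0601 = 0.2405

0.2405


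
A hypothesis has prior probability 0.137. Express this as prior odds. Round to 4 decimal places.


Odds = P(H) / P(not H) = 0.137 / 0.863
= 0.1587

0.1587


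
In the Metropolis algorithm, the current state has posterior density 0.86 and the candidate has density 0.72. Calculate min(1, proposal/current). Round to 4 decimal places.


Ratio = 0.72/0.86 = 0.8372
Acceptance probability = min(1, 0.8372)
= 0.8372

0.8372


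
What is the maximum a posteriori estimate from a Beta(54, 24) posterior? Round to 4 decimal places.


The MAP estimate equals the mode of the distribution.
Mode of Beta(a,b) = (a-1)/(a+b-2)
= 53/76
= 0.6974

0.6974


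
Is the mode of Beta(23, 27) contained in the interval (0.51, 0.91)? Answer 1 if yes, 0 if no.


Mode = (a-1)/(a+b-2) = 22/48 = 0.4583
Interval: (0.51, 0.91)
Contains mode? 0

0


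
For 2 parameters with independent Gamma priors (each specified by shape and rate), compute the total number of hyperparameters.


A Gamma prior has 2 hyperparameters per parameter.
Total = 2 * 2 = 4

4


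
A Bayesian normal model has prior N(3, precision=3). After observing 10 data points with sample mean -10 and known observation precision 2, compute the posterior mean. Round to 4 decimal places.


Posterior mean = (prior_precision * prior_mean + n * data_precision * data_mean) / (prior_precision + n * data_precision)
Numerator = 3*3 + 10*2*-10 = -191
Denominator = 3 + 10*2 = 23
Posterior mean = -8.3043

-8.3043


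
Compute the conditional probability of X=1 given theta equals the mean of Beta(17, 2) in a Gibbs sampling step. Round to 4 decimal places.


Mean of Beta(17, 2) = 0.8947
P(X=1 | theta=0.8947) = 0.8947

0.8947


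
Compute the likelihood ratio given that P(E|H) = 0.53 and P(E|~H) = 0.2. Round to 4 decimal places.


LR = P(E|H) / P(E|~H)
= 0.53 / 0.2 = 2.65

2.65


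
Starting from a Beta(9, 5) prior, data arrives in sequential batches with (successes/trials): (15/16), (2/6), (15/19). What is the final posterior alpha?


In sequential Bayesian updating, we sum all successes.
Total successes = 32
Final alpha = 9 + 32 = 41

41


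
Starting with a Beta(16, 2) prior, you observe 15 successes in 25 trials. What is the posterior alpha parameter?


For a Beta-Binomial conjugate model:
Posterior alpha = prior alpha + number of successes
= 16 + 15 = 31

31


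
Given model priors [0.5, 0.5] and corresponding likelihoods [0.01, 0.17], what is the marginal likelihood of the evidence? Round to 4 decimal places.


P(E) = sum_i P(M_i) P(E|M_i)
= 0.005 + 0.085
= 0.09

0.09


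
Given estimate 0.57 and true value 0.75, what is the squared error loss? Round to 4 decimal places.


Squared error = (estimate - true)^2
Difference = -0.18
Loss = -0.18^2 = 0.0324

0.0324


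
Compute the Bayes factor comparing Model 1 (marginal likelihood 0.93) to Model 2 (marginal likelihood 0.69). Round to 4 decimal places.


BF12 = marginal likelihood of M1 / marginal likelihood of M2
= 0.93/0.69
= 1.3478

1.3478


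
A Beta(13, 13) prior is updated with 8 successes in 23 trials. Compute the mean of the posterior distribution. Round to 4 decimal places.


After update: Beta(21, 28)
Mean = 21 / (21 + 28) = 21 / 49
= 0.4286

0.4286


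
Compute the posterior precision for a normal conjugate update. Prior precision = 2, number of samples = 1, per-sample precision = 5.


tau_post = tau_0 + n * tau
= 2 + 1 * 5 = 7

7


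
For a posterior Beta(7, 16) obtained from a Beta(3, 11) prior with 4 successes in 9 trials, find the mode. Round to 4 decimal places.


Mode = (alpha - 1) / (alpha + beta - 2)
= 6 / 21
= 0.2857

0.2857


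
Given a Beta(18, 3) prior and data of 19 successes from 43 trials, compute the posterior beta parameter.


Number of failures = 43 - 19 = 24
Posterior beta = 3 + 24 = 27

27


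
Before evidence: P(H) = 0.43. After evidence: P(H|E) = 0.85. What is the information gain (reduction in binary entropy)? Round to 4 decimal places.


Prior entropy = 0.9858
Posterior entropy = 0.6098
Information gain = 0.9858 - 0.6098 = 0.376

0.376


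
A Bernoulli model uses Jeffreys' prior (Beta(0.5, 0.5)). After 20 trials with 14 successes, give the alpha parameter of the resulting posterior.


Posterior = Beta(prior_alpha + successes, prior_beta + failures)
= Beta(0.5 + 14, 0.5 + 6)
Posterior alpha = 0.5 + k = 0.5 + 14 = 14.5

14.5


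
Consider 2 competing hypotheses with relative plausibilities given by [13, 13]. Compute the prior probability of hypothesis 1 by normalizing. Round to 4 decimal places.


Sum of weights = 13 + 13 = 26
Normalized prior for H1 = 13 / 26
= 0.5

0.5


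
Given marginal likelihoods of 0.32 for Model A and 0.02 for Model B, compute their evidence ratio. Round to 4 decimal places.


Ratio = ML(A) / ML(B) = 0.32/0.02
= 16.0

16.0


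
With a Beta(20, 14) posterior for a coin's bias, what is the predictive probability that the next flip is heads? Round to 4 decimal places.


The predictive probability equals the posterior mean.
P(next = heads) = alpha / (alpha + beta)
= 20 / 34 = 0.5882

0.5882


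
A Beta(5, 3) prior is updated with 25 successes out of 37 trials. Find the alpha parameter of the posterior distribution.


In the Beta-Binomial conjugate update:
alpha_post = alpha_prior + successes
= 5 + 25
= 30

30


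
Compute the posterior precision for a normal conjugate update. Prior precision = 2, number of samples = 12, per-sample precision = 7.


tau_post = tau_0 + n * tau
= 2 + 12 * 7 = 86

86


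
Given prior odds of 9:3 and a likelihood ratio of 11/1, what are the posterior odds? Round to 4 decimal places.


Posterior odds = prior odds * LR
Prior odds = 9/3 = 3.0
LR = 11/1 = 11.0
Posterior odds = 3.0 * 11.0 = 33.0

33.0


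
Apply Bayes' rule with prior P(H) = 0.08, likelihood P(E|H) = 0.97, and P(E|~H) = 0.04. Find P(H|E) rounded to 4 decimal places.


Step 1: Compute marginal P(E) = P(E|H)P(H) + P(E|~H)P(~H)
= 0.97*0.08 + 0.04*0.92 = 0.1144
Step 2: P(H|E) = P(E|H)P(H)/P(E) = 0.0776/0.1144
= 0.6783

0.6783


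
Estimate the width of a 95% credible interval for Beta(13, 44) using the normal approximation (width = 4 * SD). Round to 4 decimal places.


For Beta(a,b): Var = ab/((a+b)^2(a+b+1))
Var = 0.003, SD = 0.0551
Approximate 95% CI width = 4 * 0.0551 = 0.2204

0.2204


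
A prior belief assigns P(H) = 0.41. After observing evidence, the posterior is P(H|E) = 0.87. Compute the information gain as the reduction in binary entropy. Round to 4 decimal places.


H(prior) = -0.41*log2(0.41) - 0.59*log2(0.59)
= 0.9765
H(post) = -0.87*log2(0.87) - 0.13*log2(0.13)
= 0.5574
IG = 0.9765 - 0.5574 = 0.4191

0.4191


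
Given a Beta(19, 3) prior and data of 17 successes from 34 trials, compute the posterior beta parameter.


Number of failures = 34 - 17 = 17
Posterior beta = 3 + 17 = 20

20


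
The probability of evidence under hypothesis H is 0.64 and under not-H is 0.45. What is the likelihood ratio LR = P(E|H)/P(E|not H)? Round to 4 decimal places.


LR = 0.64 / 0.45
= 1.4222

1.4222


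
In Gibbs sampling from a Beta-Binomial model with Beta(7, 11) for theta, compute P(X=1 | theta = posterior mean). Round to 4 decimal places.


Posterior mean = alpha/(alpha+beta) = 7/18 = 0.3889
P(X=1|theta=mean) = theta = 0.3889

0.3889


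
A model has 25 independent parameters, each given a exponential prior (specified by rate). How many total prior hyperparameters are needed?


Each exponential prior needs 1 hyperparameter (rate).
Total = 1 * 25 = 25

25


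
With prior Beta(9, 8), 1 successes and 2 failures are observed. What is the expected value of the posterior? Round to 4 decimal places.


Posterior = Beta(10, 10)
E[theta] = alpha/(alpha+beta)
= 10/20 = 0.5

0.5


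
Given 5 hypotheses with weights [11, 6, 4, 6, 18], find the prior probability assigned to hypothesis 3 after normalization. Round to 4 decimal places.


To normalize, divide each weight by the sum of all weights.
Sum = 45
Prior(H3) = 4/45 = 0.0889

0.0889


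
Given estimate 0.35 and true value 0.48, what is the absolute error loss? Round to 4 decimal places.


Absolute error = |estimate - true|
= |-0.13| = 0.13

0.13


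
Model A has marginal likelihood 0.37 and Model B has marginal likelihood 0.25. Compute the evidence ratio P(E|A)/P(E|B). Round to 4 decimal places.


Evidence ratio = P(E|A) / P(E|B)
= 0.37 / 0.25
= 1.48

1.48


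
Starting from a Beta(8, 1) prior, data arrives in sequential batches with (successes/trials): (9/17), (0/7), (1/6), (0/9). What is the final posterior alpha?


In sequential Bayesian updating, we sum all successes.
Total successes = 10
Final alpha = 8 + 10 = 18

18


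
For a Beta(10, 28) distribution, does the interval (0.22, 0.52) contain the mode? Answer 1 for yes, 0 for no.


Mode of Beta(a,b) = (a-1)/(a+b-2)
= (10-1)/(10+28-2) = 0.25
Check: 0.22 <= 0.25 <= 0.52?
Result: 1

1


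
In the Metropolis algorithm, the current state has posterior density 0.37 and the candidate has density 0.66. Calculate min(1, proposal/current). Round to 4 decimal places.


Ratio = 0.66/0.37 = 1.7838
Acceptance probability = min(1, 1.7838)
= 1.0

1.0


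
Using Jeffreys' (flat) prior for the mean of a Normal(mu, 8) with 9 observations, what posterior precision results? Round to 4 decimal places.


Flat prior means prior precision is 0.
Posterior precision = n / sigma^2 = 9/8 = 1.125

1.125


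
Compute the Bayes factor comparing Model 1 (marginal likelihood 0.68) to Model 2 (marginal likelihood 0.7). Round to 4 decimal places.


BF12 = marginal likelihood of M1 / marginal likelihood of M2
= 0.68/0.7
= 0.9714

0.9714


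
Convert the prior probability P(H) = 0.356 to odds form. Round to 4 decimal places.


P(not H) = 1 - 0.356 = 0.644
Odds = 0.356 / 0.644 = 0.5528

0.5528


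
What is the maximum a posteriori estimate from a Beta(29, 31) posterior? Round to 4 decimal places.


The MAP estimate equals the mode of the distribution.
Mode of Beta(a,b) = (a-1)/(a+b-2)
= 28/58
= 0.4828

0.4828


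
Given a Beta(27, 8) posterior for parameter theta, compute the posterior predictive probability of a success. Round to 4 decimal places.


For a Beta-Bernoulli model, the predictive probability is the mean:
P(success) = 27/(27+8) = 27/35 = 0.7714

0.7714


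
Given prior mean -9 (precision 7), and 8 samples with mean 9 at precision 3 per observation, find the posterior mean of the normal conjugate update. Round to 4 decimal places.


The posterior mean is a precision-weighted average of prior and data.
Post. prec. = 7 + 24 = 31
Post. mean = (-63 + 216)/31 = 153/31 = 4.9355

4.9355


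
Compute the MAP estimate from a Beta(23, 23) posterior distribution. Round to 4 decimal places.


MAP = mode of Beta distribution
= (alpha - 1)/(alpha + beta - 2)
= (23-1)/(23+23-2)
= 22/44 = 0.5

0.5


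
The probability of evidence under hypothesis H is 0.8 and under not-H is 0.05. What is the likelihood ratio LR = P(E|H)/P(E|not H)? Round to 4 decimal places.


LR = 0.8 / 0.05
= 16.0

16.0


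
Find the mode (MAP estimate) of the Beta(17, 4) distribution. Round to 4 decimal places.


For Beta(a,b) with a,b > 1:
Mode = (a-1)/(a+b-2) = (17-1)/(21-2)
= 16/19 = 0.8421

0.8421


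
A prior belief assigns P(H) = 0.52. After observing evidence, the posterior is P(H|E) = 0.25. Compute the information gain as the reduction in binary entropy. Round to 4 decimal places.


H(prior) = -0.52*log2(0.52) - 0.48*log2(0.48)
= 0.9988
H(post) = -0.25*log2(0.25) - 0.75*log2(0.75)
= 0.8113
IG = 0.9988 - 0.8113 = 0.1876

0.1876


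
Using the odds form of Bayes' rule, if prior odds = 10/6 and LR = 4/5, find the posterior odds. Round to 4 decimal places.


Bayes' rule in odds form: posterior odds = prior odds * LR
= (10 * 4) / (6 * 5)
= 40/30 = 1.3333

1.3333


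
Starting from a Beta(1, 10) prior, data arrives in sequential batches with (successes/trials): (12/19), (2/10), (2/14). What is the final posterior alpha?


In sequential Bayesian updating, we sum all successes.
Total successes = 16
Final alpha = 1 + 16 = 17

17


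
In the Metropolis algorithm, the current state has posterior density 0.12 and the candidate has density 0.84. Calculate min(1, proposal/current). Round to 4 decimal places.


Ratio = 0.84/0.12 = 7.0
Acceptance probability = min(1, 7.0)
= 1.0

1.0


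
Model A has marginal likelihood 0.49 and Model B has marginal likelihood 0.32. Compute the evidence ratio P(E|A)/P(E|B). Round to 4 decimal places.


Evidence ratio = P(E|A) / P(E|B)
= 0.49 / 0.32
= 1.5312

1.5312


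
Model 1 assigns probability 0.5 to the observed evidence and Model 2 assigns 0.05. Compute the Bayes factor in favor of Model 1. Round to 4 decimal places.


BF = P(data|M1) / P(data|M2)
= 0.5 / 0.05 = 10.0

10.0


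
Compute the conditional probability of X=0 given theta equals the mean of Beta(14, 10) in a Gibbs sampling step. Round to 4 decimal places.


Mean of Beta(14, 10) = 0.5833
P(X=0 | theta=0.5833) = 0.4167

0.4167


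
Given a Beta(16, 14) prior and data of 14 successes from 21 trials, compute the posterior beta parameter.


Number of failures = 21 - 14 = 7
Posterior beta = 14 + 7 = 21

21


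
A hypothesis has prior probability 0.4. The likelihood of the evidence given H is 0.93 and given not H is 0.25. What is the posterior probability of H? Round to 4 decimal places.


Using Bayes' theorem:
P(E) = 0.4 * 0.93 + 0.6 * 0.25
P(E) = 0.522
P(H|E) = (0.4 * 0.93) / 0.522 = 0.7126

0.7126


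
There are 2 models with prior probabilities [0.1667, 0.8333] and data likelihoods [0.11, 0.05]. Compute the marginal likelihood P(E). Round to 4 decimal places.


P(E) = sum over models of P(M_i) * P(E|M_i)
= 0.1667*0.11 + 0.8333*0.05
= 0.06

0.06


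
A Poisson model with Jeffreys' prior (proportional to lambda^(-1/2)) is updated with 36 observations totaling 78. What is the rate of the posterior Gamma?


Posterior = Gamma(0.5 + S, n)
= Gamma(0.5 + 78, 36)
Posterior rate = 0 + n = 36

36.0


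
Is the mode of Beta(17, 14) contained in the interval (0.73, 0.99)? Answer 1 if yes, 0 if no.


Mode = (a-1)/(a+b-2) = 16/29 = 0.5517
Interval: (0.73, 0.99)
Contains mode? 0

0


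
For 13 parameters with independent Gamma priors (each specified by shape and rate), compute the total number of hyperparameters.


A Gamma prior has 2 hyperparameters per parameter.
Total = 13 * 2 = 26

26


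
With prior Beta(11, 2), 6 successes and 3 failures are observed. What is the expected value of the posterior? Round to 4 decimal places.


Posterior = Beta(17, 5)
E[theta] = alpha/(alpha+beta)
= 17/22 = 0.7727

0.7727


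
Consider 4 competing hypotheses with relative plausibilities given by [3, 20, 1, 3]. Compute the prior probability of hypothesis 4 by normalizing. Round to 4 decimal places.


Sum of weights = 3 + 20 + 1 + 3 = 27
Normalized prior for H4 = 3 / 27
= 0.1111

0.1111


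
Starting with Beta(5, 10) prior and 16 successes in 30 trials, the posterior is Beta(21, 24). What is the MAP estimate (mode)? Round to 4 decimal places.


The mode of Beta(a, b) when a > 1 and b > 1 is (a-1)/(a+b-2)
= (21 - 1) / (21 + 24 - 2)
= 20 / 43
= 0.4651

0.4651


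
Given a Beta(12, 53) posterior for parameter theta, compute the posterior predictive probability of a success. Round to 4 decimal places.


For a Beta-Bernoulli model, the predictive probability is the mean:
P(success) = 12/(12+53) = 12/65 = 0.1846

0.1846


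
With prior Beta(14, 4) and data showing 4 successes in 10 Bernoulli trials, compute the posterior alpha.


Conjugate update: alpha_posterior = alpha_prior + k
= 14 + 4 = 18

18


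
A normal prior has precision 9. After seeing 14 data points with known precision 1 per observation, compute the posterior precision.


In the conjugate normal model, precisions add:
tau_posterior = tau_prior + n * tau_data
= 9 + 14*1 = 23

23


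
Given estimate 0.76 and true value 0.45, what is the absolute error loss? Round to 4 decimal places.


Absolute error = |estimate - true|
= |0.31| = 0.31

0.31


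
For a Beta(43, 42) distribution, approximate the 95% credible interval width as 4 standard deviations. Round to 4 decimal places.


Variance of Beta(a,b) = ab / ((a+b)^2 * (a+b+1))
= 43*42 / ((85)^2 * 86)
= 0.0029
SD = sqrt(0.0029) = 0.0539
Width = 4 * SD = 0.2157

0.2157


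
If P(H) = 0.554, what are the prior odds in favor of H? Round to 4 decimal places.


Prior odds = P(H) / (1 - P(H))
= 0.554 / 0.446
= 1.2422

1.2422


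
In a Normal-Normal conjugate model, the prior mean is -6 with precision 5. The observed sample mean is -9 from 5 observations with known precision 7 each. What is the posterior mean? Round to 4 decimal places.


Posterior precision = tau0 + n*tau = 5 + 5*7 = 40
Posterior mean = (tau0*mu0 + n*tau*xbar) / posterior_precision
= (5*-6 + 5*7*-9) / 40
= -345 / 40 = -8.625

-8.625


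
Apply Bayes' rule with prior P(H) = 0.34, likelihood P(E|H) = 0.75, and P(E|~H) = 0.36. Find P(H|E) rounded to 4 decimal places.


Step 1: Compute marginal P(E) = P(E|H)P(H) + P(E|~H)P(~H)
= 0.75*0.34 + 0.36*0.66 = 0.4926
Step 2: P(H|E) = P(E|H)P(H)/P(E) = 0.255/0.4926
= 0.5177

0.5177


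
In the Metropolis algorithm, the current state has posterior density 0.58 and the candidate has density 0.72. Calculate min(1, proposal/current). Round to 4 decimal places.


Ratio = 0.72/0.58 = 1.2414
Acceptance probability = min(1, 1.2414)
= 1.0

1.0


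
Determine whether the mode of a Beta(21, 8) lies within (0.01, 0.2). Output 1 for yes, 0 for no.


First find the mode: (a-1)/(a+b-2) = 0.7407
Is 0.7407 in (0.01, 0.2)? 0

0


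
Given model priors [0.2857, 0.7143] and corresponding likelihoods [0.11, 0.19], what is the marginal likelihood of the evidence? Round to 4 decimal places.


P(E) = sum_i P(M_i) P(E|M_i)
= 0.0314 + 0.1357
= 0.1671

0.1671


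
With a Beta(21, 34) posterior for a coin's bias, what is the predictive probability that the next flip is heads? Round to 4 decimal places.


The predictive probability equals the posterior mean.
P(next = heads) = alpha / (alpha + beta)
= 21 / 55 = 0.3818

0.3818


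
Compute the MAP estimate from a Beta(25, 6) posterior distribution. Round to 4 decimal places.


MAP = mode of Beta distribution
= (alpha - 1)/(alpha + beta - 2)
= (25-1)/(25+6-2)
= 24/29 = 0.8276

0.8276


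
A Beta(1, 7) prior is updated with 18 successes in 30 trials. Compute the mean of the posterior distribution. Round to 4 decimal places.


After update: Beta(19, 19)
Mean = 19 / (19 + 19) = 19 / 38
= 0.5

0.5


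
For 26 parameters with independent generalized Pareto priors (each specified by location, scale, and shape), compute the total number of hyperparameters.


A generalized Pareto prior has 3 hyperparameters per parameter.
Total = 26 * 3 = 78

78


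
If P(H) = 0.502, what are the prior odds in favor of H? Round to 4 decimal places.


Prior odds = P(H) / (1 - P(H))
= 0.502 / 0.498
= 1.008

1.008


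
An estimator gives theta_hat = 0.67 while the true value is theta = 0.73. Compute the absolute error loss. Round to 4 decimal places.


The absolute error loss is |theta_hat - theta|
= |0.67 - 0.73|
= 0.06

0.06


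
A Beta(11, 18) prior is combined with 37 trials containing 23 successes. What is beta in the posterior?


In conjugate updating:
beta_posterior = beta_prior + (n - k)
= 18 + (37 - 23)
= 18 + 14 = 32

32


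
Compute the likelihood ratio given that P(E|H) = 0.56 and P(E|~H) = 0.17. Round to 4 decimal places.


LR = P(E|H) / P(E|~H)
= 0.56 / 0.17 = 3.2941

3.2941


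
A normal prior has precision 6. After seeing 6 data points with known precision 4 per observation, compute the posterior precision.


In the conjugate normal model, precisions add:
tau_posterior = tau_prior + n * tau_data
= 6 + 6*4 = 30

30


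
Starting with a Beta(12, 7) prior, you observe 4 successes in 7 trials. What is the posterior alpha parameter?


For a Beta-Binomial conjugate model:
Posterior alpha = prior alpha + number of successes
= 12 + 4 = 16

16


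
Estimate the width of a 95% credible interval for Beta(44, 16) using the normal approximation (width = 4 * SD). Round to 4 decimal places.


For Beta(a,b): Var = ab/((a+b)^2(a+b+1))
Var = 0.0032, SD = 0.0566
Approximate 95% CI width = 4 * 0.0566 = 0.2265

0.2265


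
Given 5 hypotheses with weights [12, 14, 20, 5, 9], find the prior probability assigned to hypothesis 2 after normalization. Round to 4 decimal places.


To normalize, divide each weight by the sum of all weights.
Sum = 60
Prior(H2) = 14/60 = 0.2333

0.2333


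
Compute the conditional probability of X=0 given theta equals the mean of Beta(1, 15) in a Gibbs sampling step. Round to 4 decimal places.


Mean of Beta(1, 15) = 0.0625
P(X=0 | theta=0.0625) = 0.9375

0.9375


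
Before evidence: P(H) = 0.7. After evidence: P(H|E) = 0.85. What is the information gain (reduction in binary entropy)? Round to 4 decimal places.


Prior entropy = 0.8813
Posterior entropy = 0.6098
Information gain = 0.8813 - 0.6098 = 0.2715

0.2715


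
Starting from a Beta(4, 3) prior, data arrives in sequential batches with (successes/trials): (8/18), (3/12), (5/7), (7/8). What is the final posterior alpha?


In sequential Bayesian updating, we sum all successes.
Total successes = 23
Final alpha = 4 + 23 = 27

27


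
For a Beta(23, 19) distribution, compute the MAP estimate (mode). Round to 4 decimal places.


MAP = mode = (a-1)/(a+b-2)
= (23-1)/(23+19-2)
= 22/40 = 0.55

0.55


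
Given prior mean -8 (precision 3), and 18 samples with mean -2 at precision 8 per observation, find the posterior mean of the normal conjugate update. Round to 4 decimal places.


The posterior mean is a precision-weighted average of prior and data.
Post. prec. = 3 + 144 = 147
Post. mean = (-24 + -288)/147 = -312/147 = -2.1224

-2.1224


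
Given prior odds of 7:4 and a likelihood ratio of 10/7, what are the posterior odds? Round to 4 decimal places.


Posterior odds = prior odds * LR
Prior odds = 7/4 = 1.75
LR = 10/7 = 1.4286
Posterior odds = 1.75 * 1.4286 = 2.5

2.5


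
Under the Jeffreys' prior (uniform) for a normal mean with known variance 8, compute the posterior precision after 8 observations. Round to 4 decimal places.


Prior precision = 0 (flat prior).
Post. prec. = 0 + n/var = 8/8 = 1.0

1.0


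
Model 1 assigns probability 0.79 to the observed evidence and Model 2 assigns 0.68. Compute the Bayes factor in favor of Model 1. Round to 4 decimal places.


BF = P(data|M1) / P(data|M2)
= 0.79 / 0.68 = 1.1618

1.1618


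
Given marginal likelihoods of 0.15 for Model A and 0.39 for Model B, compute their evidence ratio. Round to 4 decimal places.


Ratio = ML(A) / ML(B) = 0.15/0.39
= 0.3846

0.3846


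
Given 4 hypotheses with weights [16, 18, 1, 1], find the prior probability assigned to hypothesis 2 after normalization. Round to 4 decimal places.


To normalize, divide each weight by the sum of all weights.
Sum = 36
Prior(H2) = 18/36 = 0.5

0.5


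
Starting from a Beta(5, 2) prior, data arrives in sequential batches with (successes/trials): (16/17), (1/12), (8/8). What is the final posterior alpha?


In sequential Bayesian updating, we sum all successes.
Total successes = 25
Final alpha = 5 + 25 = 30

30


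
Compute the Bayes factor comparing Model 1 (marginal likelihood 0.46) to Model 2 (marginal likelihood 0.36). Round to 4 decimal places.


BF12 = marginal likelihood of M1 / marginal likelihood of M2
= 0.46/0.36
= 1.2778

1.2778


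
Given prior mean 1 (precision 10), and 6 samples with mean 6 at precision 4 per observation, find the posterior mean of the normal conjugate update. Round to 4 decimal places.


The posterior mean is a precision-weighted average of prior and data.
Post. prec. = 10 + 24 = 34
Post. mean = (10 + 144)/34 = 154/34 = 4.5294

4.5294


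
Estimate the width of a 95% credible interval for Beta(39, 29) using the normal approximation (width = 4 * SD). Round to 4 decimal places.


For Beta(a,b): Var = ab/((a+b)^2(a+b+1))
Var = 0.0035, SD = 0.0595
Approximate 95% CI width = 4 * 0.0595 = 0.2382

0.2382


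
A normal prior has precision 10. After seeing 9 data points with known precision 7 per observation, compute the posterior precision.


In the conjugate normal model, precisions add:
tau_posterior = tau_prior + n * tau_data
= 10 + 9*7 = 73

73


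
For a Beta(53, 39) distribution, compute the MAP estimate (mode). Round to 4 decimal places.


MAP = mode = (a-1)/(a+b-2)
= (53-1)/(53+39-2)
= 52/90 = 0.5778

0.5778


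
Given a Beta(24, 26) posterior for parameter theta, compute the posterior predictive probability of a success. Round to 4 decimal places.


For a Beta-Bernoulli model, the predictive probability is the mean:
P(success) = 24/(24+26) = 24/50 = 0.48

0.48


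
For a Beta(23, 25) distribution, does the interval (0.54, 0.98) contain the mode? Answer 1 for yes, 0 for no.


Mode of Beta(a,b) = (a-1)/(a+b-2)
= (23-1)/(23+25-2) = 0.4783
Check: 0.54 <= 0.4783 <= 0.98?
Result: 0

0


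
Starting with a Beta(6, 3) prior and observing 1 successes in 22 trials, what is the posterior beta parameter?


Posterior beta = prior beta + failures
Failures = 22 - 1 = 21
beta_post = 3 + 21 = 24

24


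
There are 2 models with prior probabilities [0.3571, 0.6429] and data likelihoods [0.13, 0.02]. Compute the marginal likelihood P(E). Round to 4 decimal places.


P(E) = sum over models of P(M_i) * P(E|M_i)
= 0.3571*0.13 + 0.6429*0.02
= 0.0593

0.0593


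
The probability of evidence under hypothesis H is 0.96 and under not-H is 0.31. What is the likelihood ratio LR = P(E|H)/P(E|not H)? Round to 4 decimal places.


LR = 0.96 / 0.31
= 3.0968

3.0968


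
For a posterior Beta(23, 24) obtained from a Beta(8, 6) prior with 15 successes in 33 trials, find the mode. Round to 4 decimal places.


Mode = (alpha - 1) / (alpha + beta - 2)
= 22 / 45
= 0.4889

0.4889


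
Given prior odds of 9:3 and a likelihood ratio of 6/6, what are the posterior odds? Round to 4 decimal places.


Posterior odds = prior odds * LR
Prior odds = 9/3 = 3.0
LR = 6/6 = 1.0
Posterior odds = 3.0 * 1.0 = 3.0

3.0


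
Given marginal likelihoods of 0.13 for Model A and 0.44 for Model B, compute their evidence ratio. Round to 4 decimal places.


Ratio = ML(A) / ML(B) = 0.13/0.44
= 0.2955

0.2955


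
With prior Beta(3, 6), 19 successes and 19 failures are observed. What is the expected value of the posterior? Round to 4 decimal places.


Posterior = Beta(22, 25)
E[theta] = alpha/(alpha+beta)
= 22/47 = 0.4681

0.4681


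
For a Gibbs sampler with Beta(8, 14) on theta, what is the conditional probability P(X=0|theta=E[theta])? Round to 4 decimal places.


E[theta] = 8/(8+14) = 0.3636
P(X=0|theta) = 1 - theta = 0.6364

0.6364


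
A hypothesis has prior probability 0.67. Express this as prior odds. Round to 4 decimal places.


Odds = P(H) / P(not H) = 0.67 / 0.33
= 2.0303

2.0303


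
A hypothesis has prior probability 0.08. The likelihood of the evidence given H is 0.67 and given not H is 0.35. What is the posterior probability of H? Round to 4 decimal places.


Using Bayes' theorem:
P(E) = 0.08 * 0.67 + 0.92 * 0.35
P(E) = 0.3756
P(H|E) = (0.08 * 0.67) / 0.3756 = 0.1427

0.1427


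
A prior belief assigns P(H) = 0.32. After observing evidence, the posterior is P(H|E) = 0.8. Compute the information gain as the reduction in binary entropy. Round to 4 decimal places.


H(prior) = -0.32*log2(0.32) - 0.68*log2(0.68)
= 0.9044
H(post) = -0.8*log2(0.8) - 0.2*log2(0.2)
= 0.7219
IG = 0.9044 - 0.7219 = 0.1825

0.1825


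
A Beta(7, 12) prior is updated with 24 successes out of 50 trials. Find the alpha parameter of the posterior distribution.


In the Beta-Binomial conjugate update:
alpha_post = alpha_prior + successes
= 7 + 24
= 31

31


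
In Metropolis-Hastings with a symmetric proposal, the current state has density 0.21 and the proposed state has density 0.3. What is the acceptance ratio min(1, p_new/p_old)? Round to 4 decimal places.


Ratio = p_new / p_old = 0.3 / 0.21 = 1.4286
Acceptance = min(1, 1.4286) = 1.0

1.0


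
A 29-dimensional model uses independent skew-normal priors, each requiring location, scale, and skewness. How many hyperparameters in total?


Per parameter: 3 (location, scale, and skewness).
Total = 29 * 3 = 87

87


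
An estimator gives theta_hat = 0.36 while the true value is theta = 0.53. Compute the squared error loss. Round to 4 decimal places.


The squared error loss is (theta_hat - theta)^2
= (0.36 - 0.53)^2
= (-0.17)^2 = 0.0289

0.0289


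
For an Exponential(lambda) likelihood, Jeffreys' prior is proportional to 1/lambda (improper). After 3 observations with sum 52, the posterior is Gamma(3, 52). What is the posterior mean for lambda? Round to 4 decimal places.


Posterior = Gamma(n, sum_x) = Gamma(3, 52)
Posterior mean = shape/rate = 3/52
= 0.0577

0.0577


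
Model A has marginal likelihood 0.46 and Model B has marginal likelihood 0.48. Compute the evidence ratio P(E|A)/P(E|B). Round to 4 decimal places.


Evidence ratio = P(E|A) / P(E|B)
= 0.46 / 0.48
= 0.9583

0.9583


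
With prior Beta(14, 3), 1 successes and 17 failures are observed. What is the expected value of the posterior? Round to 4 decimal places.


Posterior = Beta(15, 20)
E[theta] = alpha/(alpha+beta)
= 15/35 = 0.4286

0.4286


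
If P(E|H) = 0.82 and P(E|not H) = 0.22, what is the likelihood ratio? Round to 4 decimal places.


Likelihood ratio = P(E|H) / P(E|not H)
= 0.82 / 0.22
= 3.7273

3.7273


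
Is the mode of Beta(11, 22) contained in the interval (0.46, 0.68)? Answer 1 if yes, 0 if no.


Mode = (a-1)/(a+b-2) = 10/31 = 0.3226
Interval: (0.46, 0.68)
Contains mode? 0

0


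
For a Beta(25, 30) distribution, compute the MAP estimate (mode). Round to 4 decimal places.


MAP = mode = (a-1)/(a+b-2)
= (25-1)/(25+30-2)
= 24/53 = 0.4528

0.4528


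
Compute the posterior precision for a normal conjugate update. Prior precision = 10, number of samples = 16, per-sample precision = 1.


tau_post = tau_0 + n * tau
= 10 + 16 * 1 = 26

26


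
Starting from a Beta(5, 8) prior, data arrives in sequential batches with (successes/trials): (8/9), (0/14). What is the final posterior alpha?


In sequential Bayesian updating, we sum all successes.
Total successes = 8
Final alpha = 5 + 8 = 13

13


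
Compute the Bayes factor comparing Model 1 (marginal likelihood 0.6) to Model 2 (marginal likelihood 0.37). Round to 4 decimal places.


BF12 = marginal likelihood of M1 / marginal likelihood of M2
= 0.6/0.37
= 1.6216

1.6216


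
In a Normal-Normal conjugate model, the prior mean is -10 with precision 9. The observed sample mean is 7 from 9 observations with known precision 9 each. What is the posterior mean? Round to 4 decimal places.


Posterior precision = tau0 + n*tau = 9 + 9*9 = 90
Posterior mean = (tau0*mu0 + n*tau*xbar) / posterior_precision
= (9*-10 + 9*9*7) / 90
= 477 / 90 = 5.3

5.3


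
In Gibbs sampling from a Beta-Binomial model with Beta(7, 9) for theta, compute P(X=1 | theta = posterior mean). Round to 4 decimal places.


Posterior mean = alpha/(alpha+beta) = 7/16 = 0.4375
P(X=1|theta=mean) = theta = 0.4375

0.4375


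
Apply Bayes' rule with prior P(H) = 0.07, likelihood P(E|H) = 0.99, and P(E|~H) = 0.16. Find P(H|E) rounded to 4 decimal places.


Step 1: Compute marginal P(E) = P(E|H)P(H) + P(E|~H)P(~H)
= 0.99*0.07 + 0.16*0.93 = 0.2181
Step 2: P(H|E) = P(E|H)P(H)/P(E) = 0.0693/0.2181
= 0.3177

0.3177


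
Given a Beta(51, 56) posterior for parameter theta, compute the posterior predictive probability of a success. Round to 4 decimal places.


For a Beta-Bernoulli model, the predictive probability is the mean:
P(success) = 51/(51+56) = 51/107 = 0.4766

0.4766


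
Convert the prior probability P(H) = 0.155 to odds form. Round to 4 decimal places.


P(not H) = 1 - 0.155 = 0.845
Odds = 0.155 / 0.845 = 0.1834

0.1834


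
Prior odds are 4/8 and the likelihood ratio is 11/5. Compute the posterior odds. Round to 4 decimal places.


Posterior odds = prior odds * likelihood ratio
= (4/8) * (11/5)
= 44 / 40
= 1.1

1.1


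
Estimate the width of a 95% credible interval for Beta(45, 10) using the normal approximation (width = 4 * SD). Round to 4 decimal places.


For Beta(a,b): Var = ab/((a+b)^2(a+b+1))
Var = 0.0027, SD = 0.0515
Approximate 95% CI width = 4 * 0.0515 = 0.2062

0.2062


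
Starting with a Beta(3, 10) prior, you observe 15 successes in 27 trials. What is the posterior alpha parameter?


For a Beta-Binomial conjugate model:
Posterior alpha = prior alpha + number of successes
= 3 + 15 = 18

18


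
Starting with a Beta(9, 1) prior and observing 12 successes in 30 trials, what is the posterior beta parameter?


Posterior beta = prior beta + failures
Failures = 30 - 12 = 18
beta_post = 1 + 18 = 19

19


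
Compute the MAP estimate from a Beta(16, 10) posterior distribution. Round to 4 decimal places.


MAP = mode of Beta distribution
= (alpha - 1)/(alpha + beta - 2)
= (16-1)/(16+10-2)
= 15/24 = 0.625

0.625


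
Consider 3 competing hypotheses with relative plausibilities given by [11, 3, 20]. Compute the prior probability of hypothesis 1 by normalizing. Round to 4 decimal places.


Sum of weights = 11 + 3 + 20 = 34
Normalized prior for H1 = 11 / 34
= 0.3235

0.3235


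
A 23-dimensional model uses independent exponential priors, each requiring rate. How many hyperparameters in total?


Per parameter: 1 (rate).
Total = 23 * 1 = 23

23


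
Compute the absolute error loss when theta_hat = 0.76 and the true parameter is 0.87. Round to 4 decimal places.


L = |theta_hat - theta_true|
= |0.76 - 0.87| = 0.11

0.11


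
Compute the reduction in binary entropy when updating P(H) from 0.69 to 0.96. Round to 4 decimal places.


H_before = -p*log2(p) - (1-p)*log2(1-p) for p=0.69: 0.8932
H_after for p=0.96: 0.2423
Reduction = 0.8932 - 0.2423 = 0.6509

0.6509


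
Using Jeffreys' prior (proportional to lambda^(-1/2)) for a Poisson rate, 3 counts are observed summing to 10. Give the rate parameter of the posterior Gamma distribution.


Conjugate update: Gamma(prior_shape + S, prior_rate + n).
Prior shape = 0.5, prior rate = 0.
Posterior rate = 0 + n = 3

3.0


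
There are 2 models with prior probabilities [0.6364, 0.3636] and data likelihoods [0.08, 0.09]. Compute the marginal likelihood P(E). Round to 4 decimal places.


P(E) = sum over models of P(M_i) * P(E|M_i)
= 0.6364*0.08 + 0.3636*0.09
= 0.0836

0.0836


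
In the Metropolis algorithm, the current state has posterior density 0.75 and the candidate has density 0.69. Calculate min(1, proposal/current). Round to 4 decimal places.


Ratio = 0.69/0.75 = 0.92
Acceptance probability = min(1, 0.92)
= 0.92

0.92


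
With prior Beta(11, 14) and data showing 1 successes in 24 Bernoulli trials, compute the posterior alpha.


Conjugate update: alpha_posterior = alpha_prior + k
= 11 + 1 = 12

12


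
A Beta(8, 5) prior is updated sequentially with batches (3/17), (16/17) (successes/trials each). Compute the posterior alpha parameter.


Sequential conjugate updating is equivalent to a single batch update.
Total successes across all batches = 19
alpha_posterior = alpha_prior + total_successes = 8 + 19
= 27

27


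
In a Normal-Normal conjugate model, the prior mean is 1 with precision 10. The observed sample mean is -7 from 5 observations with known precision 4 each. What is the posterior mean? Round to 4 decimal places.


Posterior precision = tau0 + n*tau = 10 + 5*4 = 30
Posterior mean = (tau0*mu0 + n*tau*xbar) / posterior_precision
= (10*1 + 5*4*-7) / 30
= -130 / 30 = -4.3333

-4.3333


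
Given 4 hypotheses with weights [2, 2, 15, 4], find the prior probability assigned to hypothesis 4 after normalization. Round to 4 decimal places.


To normalize, divide each weight by the sum of all weights.
Sum = 23
Prior(H4) = 4/23 = 0.1739

0.1739


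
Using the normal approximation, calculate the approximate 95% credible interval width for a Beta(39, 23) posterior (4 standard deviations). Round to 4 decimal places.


Var(Beta) = 39*23/(62^2 * 63) = 0.0037
SD = 0.0609
Width ~ 4*SD = 0.2434

0.2434


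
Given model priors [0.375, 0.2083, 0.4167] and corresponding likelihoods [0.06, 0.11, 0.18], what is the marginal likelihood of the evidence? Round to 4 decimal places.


P(E) = sum_i P(M_i) P(E|M_i)
= 0.0225 + 0.0229 + 0.075
= 0.1204

0.1204
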